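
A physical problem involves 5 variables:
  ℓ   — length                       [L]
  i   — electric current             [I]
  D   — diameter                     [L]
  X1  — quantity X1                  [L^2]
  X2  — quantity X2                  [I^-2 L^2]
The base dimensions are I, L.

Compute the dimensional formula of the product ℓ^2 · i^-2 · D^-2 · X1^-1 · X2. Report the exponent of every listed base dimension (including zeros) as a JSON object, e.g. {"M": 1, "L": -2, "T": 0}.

{"I": -4, "L": 0}

Write exponents as rows I,L / cols ℓ,i,D,X1,X2:
  I: [ 0  1  0  0 -2]
  L: [ 1  0  1  2  2]
  [I]: (2)·0+(-2)·1+(-2)·0+(-1)·0+(1)·-2 = -4
  [L]: (2)·1+(-2)·0+(-2)·1+(-1)·2+(1)·2 = 0
⇒ I^-4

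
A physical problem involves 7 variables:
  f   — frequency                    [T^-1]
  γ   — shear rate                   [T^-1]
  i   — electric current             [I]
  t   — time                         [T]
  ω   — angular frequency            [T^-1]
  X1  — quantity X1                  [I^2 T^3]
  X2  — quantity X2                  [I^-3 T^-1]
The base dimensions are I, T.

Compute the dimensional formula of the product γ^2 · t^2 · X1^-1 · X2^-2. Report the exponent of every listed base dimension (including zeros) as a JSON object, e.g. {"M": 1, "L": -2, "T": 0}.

Dimensional matrix (I×T by f×γ×i×t×ω×X1×X2):
  I: [ 0  0  1  0  0  2 -3]
  T: [-1 -1  0  1 -1  3 -1]
  [I]: (2)·0+(2)·0+(-1)·2+(-2)·-3 = 4
  [T]: (2)·-1+(2)·1+(-1)·3+(-2)·-1 = -1
⇒ I^4 T^-1

{"I": 4, "T": -1}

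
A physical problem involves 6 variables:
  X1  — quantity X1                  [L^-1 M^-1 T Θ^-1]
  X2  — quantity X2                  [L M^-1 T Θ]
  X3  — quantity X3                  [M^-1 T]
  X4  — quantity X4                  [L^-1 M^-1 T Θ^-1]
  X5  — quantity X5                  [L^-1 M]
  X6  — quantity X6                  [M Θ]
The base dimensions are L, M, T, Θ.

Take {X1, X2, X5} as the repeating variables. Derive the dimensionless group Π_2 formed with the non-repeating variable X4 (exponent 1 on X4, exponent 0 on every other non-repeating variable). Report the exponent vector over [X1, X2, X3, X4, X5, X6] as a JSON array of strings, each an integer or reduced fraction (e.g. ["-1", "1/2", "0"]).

Exponent matrix [L,M,T,Θ] × [X1,X2,X3,X4,X5,X6]:
  L: [-1  1  0 -1 -1  0]
  M: [-1 -1 -1 -1  1  1]
  T: [ 1  1  1  1  0  0]
  Θ: [-1  1  0 -1  0  1]
Row reduction gives pivot columns X1,X2,X5; rank = 3
Repeat: X1,X2,X5; free: X3,X4,X6
RREF:
  r0: [   1    0  1/2    1    0 -1/2]
  r1: [   0    1  1/2    0    0  1/2]
  r2: [   0    0    0    0    1    1]
  r3: [   0    0    0    0    0    0]
Fix exponent of X4 at 1, X3 at 0, X6 at 0; solve each RREF row for its pivot's exponent:
  r0: exp(X1) + (1)·1 = 0 ⇒ exp(X1) = -1
  r1: exp(X2) + (0)·1 = 0 ⇒ exp(X2) = 0
  r2: exp(X5) + (0)·1 = 0 ⇒ exp(X5) = 0
Π_2 = X1^-1 · X4

["-1", "0", "0", "1", "0", "0"]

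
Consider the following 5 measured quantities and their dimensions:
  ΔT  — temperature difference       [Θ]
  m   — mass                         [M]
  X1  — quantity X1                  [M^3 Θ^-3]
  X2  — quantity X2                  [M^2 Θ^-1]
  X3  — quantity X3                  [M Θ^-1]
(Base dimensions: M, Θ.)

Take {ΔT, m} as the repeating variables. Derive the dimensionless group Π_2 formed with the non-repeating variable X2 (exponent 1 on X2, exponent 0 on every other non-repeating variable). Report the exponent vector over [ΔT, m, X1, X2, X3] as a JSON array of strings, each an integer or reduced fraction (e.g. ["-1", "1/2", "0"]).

["1", "-2", "0", "1", "0"]

Write exponents as rows M,Θ / cols ΔT,m,X1,X2,X3:
  M: [ 0  1  3  2  1]
  Θ: [ 1  0 -3 -1 -1]
Row reduction gives pivot columns ΔT,m; rank = 2
Pivot set = {ΔT,m}, free = {X1,X2,X3}
RREF:
  r0: [   1    0   -3   -1   -1]
  r1: [   0    1    3    2    1]
Fix exponent of X2 at 1, X1 at 0, X3 at 0; solve each RREF row for its pivot's exponent:
  r0: exp(ΔT) + (-1)·1 = 0 ⇒ exp(ΔT) = 1
  r1: exp(m) + (2)·1 = 0 ⇒ exp(m) = -2
Π_2 = ΔT · m^-2 · X2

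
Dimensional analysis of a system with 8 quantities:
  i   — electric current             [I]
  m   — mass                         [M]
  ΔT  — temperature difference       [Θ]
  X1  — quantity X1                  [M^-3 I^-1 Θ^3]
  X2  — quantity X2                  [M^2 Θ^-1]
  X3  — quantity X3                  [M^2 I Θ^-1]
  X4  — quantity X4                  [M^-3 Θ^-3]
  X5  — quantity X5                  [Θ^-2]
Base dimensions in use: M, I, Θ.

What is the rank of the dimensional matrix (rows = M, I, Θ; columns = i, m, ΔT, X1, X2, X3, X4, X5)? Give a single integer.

3

Exponent matrix [M,I,Θ] × [i,m,ΔT,X1,X2,X3,X4,X5]:
  M: [ 0  1  0 -3  2  2 -3  0]
  I: [ 1  0  0 -1  0  1  0  0]
  Θ: [ 0  0  1  3 -1 -1 -3 -2]
Echelon form has 3 nonzero rows (pivots: i,m,ΔT)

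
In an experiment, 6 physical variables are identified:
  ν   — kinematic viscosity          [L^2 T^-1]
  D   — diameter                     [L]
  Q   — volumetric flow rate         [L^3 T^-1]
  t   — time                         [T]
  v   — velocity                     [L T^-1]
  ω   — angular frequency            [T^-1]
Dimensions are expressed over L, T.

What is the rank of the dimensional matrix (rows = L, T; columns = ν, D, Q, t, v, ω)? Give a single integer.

Exponent matrix [L,T] × [ν,D,Q,t,v,ω]:
  L: [ 2  1  3  0  1  0]
  T: [-1  0 -1  1 -1 -1]
Row reduction gives pivot columns ν,D; rank = 2

2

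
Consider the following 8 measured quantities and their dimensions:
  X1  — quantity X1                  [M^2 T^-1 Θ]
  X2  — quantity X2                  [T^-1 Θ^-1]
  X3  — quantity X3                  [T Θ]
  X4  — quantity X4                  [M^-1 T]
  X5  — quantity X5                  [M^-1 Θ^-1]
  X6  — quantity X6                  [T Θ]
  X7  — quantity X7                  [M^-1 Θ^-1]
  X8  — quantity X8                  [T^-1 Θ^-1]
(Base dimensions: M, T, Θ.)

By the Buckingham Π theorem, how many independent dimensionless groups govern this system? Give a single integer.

6

Dimensional matrix (M×T×Θ by X1×X2×X3×X4×X5×X6×X7×X8):
  M: [ 2  0  0 -1 -1  0 -1  0]
  T: [-1 -1  1  1  0  1  0 -1]
  Θ: [ 1 -1  1  0 -1  1 -1 -1]
Row reduction gives pivot columns X1,X2; rank = 2
Π count = n − r = 8 − 2 = 6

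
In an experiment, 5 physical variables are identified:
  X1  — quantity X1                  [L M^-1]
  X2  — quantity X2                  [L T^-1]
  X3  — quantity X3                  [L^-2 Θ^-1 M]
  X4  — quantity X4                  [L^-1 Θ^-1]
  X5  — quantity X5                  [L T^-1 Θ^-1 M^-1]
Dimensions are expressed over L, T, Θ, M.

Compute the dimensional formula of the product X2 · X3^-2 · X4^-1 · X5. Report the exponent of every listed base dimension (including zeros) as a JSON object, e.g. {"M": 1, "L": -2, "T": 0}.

{"L": 7, "T": -2, "Θ": 2, "M": -3}

Write exponents as rows L,T,Θ,M / cols X1,X2,X3,X4,X5:
  L: [ 1  1 -2 -1  1]
  T: [ 0 -1  0  0 -1]
  Θ: [ 0  0 -1 -1 -1]
  M: [-1  0  1  0 -1]
  [L]: (1)·1+(-2)·-2+(-1)·-1+(1)·1 = 7
  [T]: (1)·-1+(-2)·0+(-1)·0+(1)·-1 = -2
  [Θ]: (1)·0+(-2)·-1+(-1)·-1+(1)·-1 = 2
  [M]: (1)·0+(-2)·1+(-1)·0+(1)·-1 = -3
⇒ L^7 T^-2 Θ^2 M^-3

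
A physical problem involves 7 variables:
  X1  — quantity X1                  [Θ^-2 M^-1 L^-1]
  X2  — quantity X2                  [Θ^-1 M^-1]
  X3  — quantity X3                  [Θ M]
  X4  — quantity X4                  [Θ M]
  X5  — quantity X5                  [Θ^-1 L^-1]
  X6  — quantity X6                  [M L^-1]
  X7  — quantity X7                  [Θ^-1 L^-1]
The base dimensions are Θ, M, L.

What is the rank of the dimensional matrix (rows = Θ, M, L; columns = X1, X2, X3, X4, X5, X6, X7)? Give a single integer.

2

Dimensional matrix (Θ×M×L by X1×X2×X3×X4×X5×X6×X7):
  Θ: [-2 -1  1  1 -1  0 -1]
  M: [-1 -1  1  1  0  1  0]
  L: [-1  0  0  0 -1 -1 -1]
Row reduction gives pivot columns X1,X2; rank = 2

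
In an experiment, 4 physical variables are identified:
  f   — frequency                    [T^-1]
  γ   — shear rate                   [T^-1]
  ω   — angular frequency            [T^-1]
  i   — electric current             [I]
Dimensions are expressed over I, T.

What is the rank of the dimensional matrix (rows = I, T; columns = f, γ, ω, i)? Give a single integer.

Write exponents as rows I,T / cols f,γ,ω,i:
  I: [ 0  0  0  1]
  T: [-1 -1 -1  0]
RREF → pivots at {f,i} ⇒ r = 2

2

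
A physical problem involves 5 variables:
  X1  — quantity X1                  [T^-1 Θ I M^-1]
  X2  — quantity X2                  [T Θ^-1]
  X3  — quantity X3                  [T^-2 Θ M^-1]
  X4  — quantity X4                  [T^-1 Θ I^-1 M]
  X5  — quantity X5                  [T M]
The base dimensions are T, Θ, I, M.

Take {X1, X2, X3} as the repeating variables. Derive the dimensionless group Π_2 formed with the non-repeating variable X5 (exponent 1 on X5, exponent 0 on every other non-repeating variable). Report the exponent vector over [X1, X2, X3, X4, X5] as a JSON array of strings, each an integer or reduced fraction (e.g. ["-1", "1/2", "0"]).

Dimensional matrix (T×Θ×I×M by X1×X2×X3×X4×X5):
  T: [-1  1 -2 -1  1]
  Θ: [ 1 -1  1  1  0]
  I: [ 1  0  0 -1  0]
  M: [-1  0 -1  1  1]
Echelon form has 3 nonzero rows (pivots: X1,X2,X3)
Repeat: X1,X2,X3; free: X4,X5
RREF:
  r0: [   1    0    0   -1    0]
  r1: [   0    1    0   -2   -1]
  r2: [   0    0    1    0   -1]
  r3: [   0    0    0    0    0]
Fix exponent of X5 at 1, X4 at 0; solve each RREF row for its pivot's exponent:
  r0: exp(X1) + (0)·1 = 0 ⇒ exp(X1) = 0
  r1: exp(X2) + (-1)·1 = 0 ⇒ exp(X2) = 1
  r2: exp(X3) + (-1)·1 = 0 ⇒ exp(X3) = 1
Π_2 = X2 · X3 · X5

["0", "1", "1", "0", "1"]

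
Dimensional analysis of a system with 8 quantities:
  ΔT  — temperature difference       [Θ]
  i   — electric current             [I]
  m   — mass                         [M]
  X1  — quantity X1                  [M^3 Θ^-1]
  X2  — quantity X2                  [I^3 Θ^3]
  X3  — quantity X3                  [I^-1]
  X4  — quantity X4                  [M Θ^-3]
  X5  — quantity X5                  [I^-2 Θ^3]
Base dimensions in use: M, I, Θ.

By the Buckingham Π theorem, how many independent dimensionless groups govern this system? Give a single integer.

Exponent matrix [M,I,Θ] × [ΔT,i,m,X1,X2,X3,X4,X5]:
  M: [ 0  0  1  3  0  0  1  0]
  I: [ 0  1  0  0  3 -1  0 -2]
  Θ: [ 1  0  0 -1  3  0 -3  3]
RREF → pivots at {ΔT,i,m} ⇒ r = 3
Π count = n − r = 8 − 3 = 5

5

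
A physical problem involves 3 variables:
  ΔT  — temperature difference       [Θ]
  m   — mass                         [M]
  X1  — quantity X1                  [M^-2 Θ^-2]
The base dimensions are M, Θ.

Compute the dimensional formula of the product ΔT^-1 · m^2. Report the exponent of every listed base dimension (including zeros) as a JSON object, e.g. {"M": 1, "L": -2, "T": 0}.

Dimensional matrix (M×Θ by ΔT×m×X1):
  M: [ 0  1 -2]
  Θ: [ 1  0 -2]
  [M]: (-1)·0+(2)·1 = 2
  [Θ]: (-1)·1+(2)·0 = -1
⇒ M^2 Θ^-1

{"M": 2, "Θ": -1}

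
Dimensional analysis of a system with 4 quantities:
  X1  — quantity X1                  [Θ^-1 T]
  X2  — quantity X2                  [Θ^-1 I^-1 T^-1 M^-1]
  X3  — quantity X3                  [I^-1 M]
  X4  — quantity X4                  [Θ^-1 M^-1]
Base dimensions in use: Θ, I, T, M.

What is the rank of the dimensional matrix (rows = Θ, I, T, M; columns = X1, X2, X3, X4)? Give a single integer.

3

Exponent matrix [Θ,I,T,M] × [X1,X2,X3,X4]:
  Θ: [-1 -1  0 -1]
  I: [ 0 -1 -1  0]
  T: [ 1 -1  0  0]
  M: [ 0 -1  1 -1]
RREF → pivots at {X1,X2,X3} ⇒ r = 3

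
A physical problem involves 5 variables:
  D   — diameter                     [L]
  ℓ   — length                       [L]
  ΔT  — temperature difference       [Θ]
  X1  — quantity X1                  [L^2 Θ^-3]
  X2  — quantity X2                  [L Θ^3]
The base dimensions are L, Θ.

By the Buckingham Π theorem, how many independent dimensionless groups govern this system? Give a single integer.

Exponent matrix [L,Θ] × [D,ℓ,ΔT,X1,X2]:
  L: [ 1  1  0  2  1]
  Θ: [ 0  0  1 -3  3]
Echelon form has 2 nonzero rows (pivots: D,ΔT)
Π count = n − r = 5 − 2 = 3

3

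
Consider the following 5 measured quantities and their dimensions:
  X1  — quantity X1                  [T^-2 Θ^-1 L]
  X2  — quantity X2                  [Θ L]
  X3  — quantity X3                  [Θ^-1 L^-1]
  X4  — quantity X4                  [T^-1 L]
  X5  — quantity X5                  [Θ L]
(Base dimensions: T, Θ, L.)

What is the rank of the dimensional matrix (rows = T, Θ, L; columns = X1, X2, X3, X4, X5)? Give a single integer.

Write exponents as rows T,Θ,L / cols X1,X2,X3,X4,X5:
  T: [-2  0  0 -1  0]
  Θ: [-1  1 -1  0  1]
  L: [ 1  1 -1  1  1]
Row reduction gives pivot columns X1,X2; rank = 2

2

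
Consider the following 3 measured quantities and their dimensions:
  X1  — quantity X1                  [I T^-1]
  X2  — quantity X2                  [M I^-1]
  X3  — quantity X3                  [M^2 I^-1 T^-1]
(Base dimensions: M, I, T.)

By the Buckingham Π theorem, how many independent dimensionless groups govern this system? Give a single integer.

Exponent matrix [M,I,T] × [X1,X2,X3]:
  M: [ 0  1  2]
  I: [ 1 -1 -1]
  T: [-1  0 -1]
Row reduction gives pivot columns X1,X2; rank = 2
Π count = n − r = 3 − 2 = 1

1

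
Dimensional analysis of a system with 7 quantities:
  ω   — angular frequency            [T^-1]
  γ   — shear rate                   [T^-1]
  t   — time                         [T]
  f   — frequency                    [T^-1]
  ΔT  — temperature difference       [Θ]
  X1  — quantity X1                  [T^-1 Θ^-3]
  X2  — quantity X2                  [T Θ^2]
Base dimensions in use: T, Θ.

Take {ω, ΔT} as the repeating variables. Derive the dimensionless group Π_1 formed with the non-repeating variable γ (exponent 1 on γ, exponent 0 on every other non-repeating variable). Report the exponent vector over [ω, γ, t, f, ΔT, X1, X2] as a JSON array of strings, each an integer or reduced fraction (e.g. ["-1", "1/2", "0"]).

["-1", "1", "0", "0", "0", "0", "0"]

Dimensional matrix (T×Θ by ω×γ×t×f×ΔT×X1×X2):
  T: [-1 -1  1 -1  0 -1  1]
  Θ: [ 0  0  0  0  1 -3  2]
Row reduction gives pivot columns ω,ΔT; rank = 2
Pivot set = {ω,ΔT}, free = {γ,t,f,X1,X2}
RREF:
  r0: [   1    1   -1    1    0    1   -1]
  r1: [   0    0    0    0    1   -3    2]
Fix exponent of γ at 1, t at 0, f at 0, X1 at 0, X2 at 0; solve each RREF row for its pivot's exponent:
  r0: exp(ω) + (1)·1 = 0 ⇒ exp(ω) = -1
  r1: exp(ΔT) + (0)·1 = 0 ⇒ exp(ΔT) = 0
Π_1 = ω^-1 · γ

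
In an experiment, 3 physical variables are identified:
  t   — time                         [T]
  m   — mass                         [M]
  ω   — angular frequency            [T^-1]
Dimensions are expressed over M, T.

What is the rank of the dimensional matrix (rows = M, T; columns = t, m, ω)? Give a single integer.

2

Exponent matrix [M,T] × [t,m,ω]:
  M: [ 0  1  0]
  T: [ 1  0 -1]
Echelon form has 2 nonzero rows (pivots: t,m)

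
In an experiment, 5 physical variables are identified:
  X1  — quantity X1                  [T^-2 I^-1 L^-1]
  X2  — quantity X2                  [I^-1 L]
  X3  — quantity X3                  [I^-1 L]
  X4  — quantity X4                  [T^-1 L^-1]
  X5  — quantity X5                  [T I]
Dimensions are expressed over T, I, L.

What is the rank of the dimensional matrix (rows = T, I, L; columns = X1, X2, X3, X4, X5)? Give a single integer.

Dimensional matrix (T×I×L by X1×X2×X3×X4×X5):
  T: [-2  0  0 -1  1]
  I: [-1 -1 -1  0  1]
  L: [-1  1  1 -1  0]
RREF → pivots at {X1,X2} ⇒ r = 2

2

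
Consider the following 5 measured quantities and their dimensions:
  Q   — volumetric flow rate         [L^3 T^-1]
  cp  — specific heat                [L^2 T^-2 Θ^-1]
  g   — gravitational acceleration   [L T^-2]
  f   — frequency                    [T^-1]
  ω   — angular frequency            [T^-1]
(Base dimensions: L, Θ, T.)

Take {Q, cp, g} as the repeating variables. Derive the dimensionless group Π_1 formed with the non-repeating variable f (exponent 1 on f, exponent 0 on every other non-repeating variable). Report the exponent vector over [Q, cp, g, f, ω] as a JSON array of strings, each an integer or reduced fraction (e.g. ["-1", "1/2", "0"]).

Exponent matrix [L,Θ,T] × [Q,cp,g,f,ω]:
  L: [ 3  2  1  0  0]
  Θ: [ 0 -1  0  0  0]
  T: [-1 -2 -2 -1 -1]
Echelon form has 3 nonzero rows (pivots: Q,cp,g)
Pivot set = {Q,cp,g}, free = {f,ω}
RREF:
  r0: [   1    0    0 -1/5 -1/5]
  r1: [   0    1    0    0    0]
  r2: [   0    0    1  3/5  3/5]
Fix exponent of f at 1, ω at 0; solve each RREF row for its pivot's exponent:
  r0: exp(Q) + (-1/5)·1 = 0 ⇒ exp(Q) = 1/5
  r1: exp(cp) + (0)·1 = 0 ⇒ exp(cp) = 0
  r2: exp(g) + (3/5)·1 = 0 ⇒ exp(g) = -3/5
Π_1 = Q^(1/5) · g^(-3/5) · f

["1/5", "0", "-3/5", "1", "0"]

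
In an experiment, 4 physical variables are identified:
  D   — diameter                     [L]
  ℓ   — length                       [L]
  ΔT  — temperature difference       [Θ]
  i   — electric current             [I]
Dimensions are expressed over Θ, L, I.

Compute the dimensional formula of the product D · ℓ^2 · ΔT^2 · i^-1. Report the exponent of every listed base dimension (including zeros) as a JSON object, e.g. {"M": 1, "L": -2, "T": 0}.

{"Θ": 2, "L": 3, "I": -1}

Dimensional matrix (Θ×L×I by D×ℓ×ΔT×i):
  Θ: [ 0  0  1  0]
  L: [ 1  1  0  0]
  I: [ 0  0  0  1]
  [Θ]: (1)·0+(2)·0+(2)·1+(-1)·0 = 2
  [L]: (1)·1+(2)·1+(2)·0+(-1)·0 = 3
  [I]: (1)·0+(2)·0+(2)·0+(-1)·1 = -1
⇒ Θ^2 L^3 I^-1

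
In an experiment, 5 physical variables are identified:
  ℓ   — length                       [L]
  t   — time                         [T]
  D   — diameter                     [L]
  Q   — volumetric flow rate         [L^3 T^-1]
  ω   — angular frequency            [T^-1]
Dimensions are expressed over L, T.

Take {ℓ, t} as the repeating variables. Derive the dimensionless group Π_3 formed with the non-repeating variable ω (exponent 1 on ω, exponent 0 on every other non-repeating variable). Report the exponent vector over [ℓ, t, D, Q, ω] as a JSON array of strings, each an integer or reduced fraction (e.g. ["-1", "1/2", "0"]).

["0", "1", "0", "0", "1"]

Exponent matrix [L,T] × [ℓ,t,D,Q,ω]:
  L: [ 1  0  1  3  0]
  T: [ 0  1  0 -1 -1]
Echelon form has 2 nonzero rows (pivots: ℓ,t)
Pivot set = {ℓ,t}, free = {D,Q,ω}
RREF:
  r0: [   1    0    1    3    0]
  r1: [   0    1    0   -1   -1]
Fix exponent of ω at 1, D at 0, Q at 0; solve each RREF row for its pivot's exponent:
  r0: exp(ℓ) + (0)·1 = 0 ⇒ exp(ℓ) = 0
  r1: exp(t) + (-1)·1 = 0 ⇒ exp(t) = 1
Π_3 = t · ω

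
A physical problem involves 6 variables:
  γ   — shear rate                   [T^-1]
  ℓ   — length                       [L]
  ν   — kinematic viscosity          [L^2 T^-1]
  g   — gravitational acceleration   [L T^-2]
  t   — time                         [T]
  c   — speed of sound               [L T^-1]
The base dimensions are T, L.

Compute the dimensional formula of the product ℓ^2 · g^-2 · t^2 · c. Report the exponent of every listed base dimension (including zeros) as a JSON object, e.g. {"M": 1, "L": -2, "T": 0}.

{"T": 5, "L": 1}

Exponent matrix [T,L] × [γ,ℓ,ν,g,t,c]:
  T: [-1  0 -1 -2  1 -1]
  L: [ 0  1  2  1  0  1]
  [T]: (2)·0+(-2)·-2+(2)·1+(1)·-1 = 5
  [L]: (2)·1+(-2)·1+(2)·0+(1)·1 = 1
⇒ T^5 L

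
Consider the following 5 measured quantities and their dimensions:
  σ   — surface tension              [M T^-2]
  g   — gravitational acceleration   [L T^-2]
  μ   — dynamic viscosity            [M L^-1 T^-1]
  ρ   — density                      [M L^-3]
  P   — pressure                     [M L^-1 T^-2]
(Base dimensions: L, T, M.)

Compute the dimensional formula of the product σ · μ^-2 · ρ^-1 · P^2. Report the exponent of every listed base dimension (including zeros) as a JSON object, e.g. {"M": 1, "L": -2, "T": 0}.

Exponent matrix [L,T,M] × [σ,g,μ,ρ,P]:
  L: [ 0  1 -1 -3 -1]
  T: [-2 -2 -1  0 -2]
  M: [ 1  0  1  1  1]
  [L]: (1)·0+(-2)·-1+(-1)·-3+(2)·-1 = 3
  [T]: (1)·-2+(-2)·-1+(-1)·0+(2)·-2 = -4
  [M]: (1)·1+(-2)·1+(-1)·1+(2)·1 = 0
⇒ L^3 T^-4

{"L": 3, "T": -4, "M": 0}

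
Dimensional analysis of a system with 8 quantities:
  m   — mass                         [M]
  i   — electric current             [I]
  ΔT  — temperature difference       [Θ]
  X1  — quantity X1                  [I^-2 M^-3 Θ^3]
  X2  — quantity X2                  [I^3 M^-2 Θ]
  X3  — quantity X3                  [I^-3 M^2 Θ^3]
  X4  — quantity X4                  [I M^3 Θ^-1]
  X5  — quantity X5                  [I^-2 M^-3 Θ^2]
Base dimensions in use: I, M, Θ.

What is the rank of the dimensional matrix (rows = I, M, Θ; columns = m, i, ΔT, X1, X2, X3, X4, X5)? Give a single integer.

3

Write exponents as rows I,M,Θ / cols m,i,ΔT,X1,X2,X3,X4,X5:
  I: [ 0  1  0 -2  3 -3  1 -2]
  M: [ 1  0  0 -3 -2  2  3 -3]
  Θ: [ 0  0  1  3  1  3 -1  2]
RREF → pivots at {m,i,ΔT} ⇒ r = 3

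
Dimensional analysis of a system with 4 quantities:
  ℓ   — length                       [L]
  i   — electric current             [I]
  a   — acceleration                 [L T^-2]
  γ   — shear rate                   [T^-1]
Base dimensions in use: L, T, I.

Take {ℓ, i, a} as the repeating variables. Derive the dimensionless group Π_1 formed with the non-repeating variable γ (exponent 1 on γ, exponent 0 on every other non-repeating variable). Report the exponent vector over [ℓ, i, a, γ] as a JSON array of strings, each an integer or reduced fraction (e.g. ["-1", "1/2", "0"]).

Write exponents as rows L,T,I / cols ℓ,i,a,γ:
  L: [ 1  0  1  0]
  T: [ 0  0 -2 -1]
  I: [ 0  1  0  0]
RREF → pivots at {ℓ,i,a} ⇒ r = 3
Repeat: ℓ,i,a; free: γ
RREF:
  r0: [   1    0    0 -1/2]
  r1: [   0    1    0    0]
  r2: [   0    0    1  1/2]
Fix exponent of γ at 1; solve each RREF row for its pivot's exponent:
  r0: exp(ℓ) + (-1/2)·1 = 0 ⇒ exp(ℓ) = 1/2
  r1: exp(i) + (0)·1 = 0 ⇒ exp(i) = 0
  r2: exp(a) + (1/2)·1 = 0 ⇒ exp(a) = -1/2
Π_1 = ℓ^(1/2) · a^(-1/2) · γ

["1/2", "0", "-1/2", "1"]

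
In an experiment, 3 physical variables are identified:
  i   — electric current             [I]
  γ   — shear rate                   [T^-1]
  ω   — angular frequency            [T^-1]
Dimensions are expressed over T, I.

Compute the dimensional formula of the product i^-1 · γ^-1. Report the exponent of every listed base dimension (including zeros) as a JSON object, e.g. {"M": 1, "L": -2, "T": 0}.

Write exponents as rows T,I / cols i,γ,ω:
  T: [ 0 -1 -1]
  I: [ 1  0  0]
  [T]: (-1)·0+(-1)·-1 = 1
  [I]: (-1)·1+(-1)·0 = -1
⇒ T I^-1

{"T": 1, "I": -1}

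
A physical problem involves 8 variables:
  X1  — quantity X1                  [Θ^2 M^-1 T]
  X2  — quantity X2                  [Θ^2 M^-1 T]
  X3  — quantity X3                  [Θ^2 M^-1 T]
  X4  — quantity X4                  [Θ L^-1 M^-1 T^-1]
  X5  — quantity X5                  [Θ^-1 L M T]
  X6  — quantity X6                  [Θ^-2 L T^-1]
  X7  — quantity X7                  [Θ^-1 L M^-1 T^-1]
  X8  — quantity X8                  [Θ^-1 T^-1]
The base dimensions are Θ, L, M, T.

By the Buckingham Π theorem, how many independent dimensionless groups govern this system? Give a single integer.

Dimensional matrix (Θ×L×M×T by X1×X2×X3×X4×X5×X6×X7×X8):
  Θ: [ 2  2  2  1 -1 -2 -1 -1]
  L: [ 0  0  0 -1  1  1  1  0]
  M: [-1 -1 -1 -1  1  0 -1  0]
  T: [ 1  1  1 -1  1 -1 -1 -1]
RREF → pivots at {X1,X4,X6} ⇒ r = 3
8 vars − rank 3 = 5 Π groups

5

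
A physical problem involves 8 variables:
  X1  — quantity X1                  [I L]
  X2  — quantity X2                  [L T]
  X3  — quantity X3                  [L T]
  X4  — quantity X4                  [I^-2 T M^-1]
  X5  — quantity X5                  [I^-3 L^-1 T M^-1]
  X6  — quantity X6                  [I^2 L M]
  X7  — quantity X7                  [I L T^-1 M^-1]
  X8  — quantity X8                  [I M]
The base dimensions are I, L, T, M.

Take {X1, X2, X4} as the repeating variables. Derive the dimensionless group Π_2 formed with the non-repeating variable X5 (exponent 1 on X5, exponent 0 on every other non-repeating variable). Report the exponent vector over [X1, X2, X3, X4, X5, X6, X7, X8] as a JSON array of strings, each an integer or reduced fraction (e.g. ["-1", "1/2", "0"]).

Write exponents as rows I,L,T,M / cols X1,X2,X3,X4,X5,X6,X7,X8:
  I: [ 1  0  0 -2 -3  2  1  1]
  L: [ 1  1  1  0 -1  1  1  0]
  T: [ 0  1  1  1  1  0 -1  0]
  M: [ 0  0  0 -1 -1  1 -1  1]
Echelon form has 3 nonzero rows (pivots: X1,X2,X4)
Repeat: X1,X2,X4; free: X3,X5,X6,X7,X8
RREF:
  r0: [   1    0    0    0   -1    0    3   -1]
  r1: [   0    1    1    0    0    1   -2    1]
  r2: [   0    0    0    1    1   -1    1   -1]
  r3: [   0    0    0    0    0    0    0    0]
Fix exponent of X5 at 1, X3 at 0, X6 at 0, X7 at 0, X8 at 0; solve each RREF row for its pivot's exponent:
  r0: exp(X1) + (-1)·1 = 0 ⇒ exp(X1) = 1
  r1: exp(X2) + (0)·1 = 0 ⇒ exp(X2) = 0
  r2: exp(X4) + (1)·1 = 0 ⇒ exp(X4) = -1
Π_2 = X1 · X4^-1 · X5

["1", "0", "0", "-1", "1", "0", "0", "0"]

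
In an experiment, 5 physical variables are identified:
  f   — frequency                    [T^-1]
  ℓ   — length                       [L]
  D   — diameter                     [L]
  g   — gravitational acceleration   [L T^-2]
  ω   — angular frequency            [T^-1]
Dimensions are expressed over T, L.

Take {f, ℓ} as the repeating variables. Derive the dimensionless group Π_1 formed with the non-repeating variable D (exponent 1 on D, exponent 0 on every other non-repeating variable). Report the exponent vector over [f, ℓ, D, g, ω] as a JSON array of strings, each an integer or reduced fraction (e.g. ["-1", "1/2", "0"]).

["0", "-1", "1", "0", "0"]

Exponent matrix [T,L] × [f,ℓ,D,g,ω]:
  T: [-1  0  0 -2 -1]
  L: [ 0  1  1  1  0]
RREF → pivots at {f,ℓ} ⇒ r = 2
Pivot set = {f,ℓ}, free = {D,g,ω}
RREF:
  r0: [   1    0    0    2    1]
  r1: [   0    1    1    1    0]
Fix exponent of D at 1, g at 0, ω at 0; solve each RREF row for its pivot's exponent:
  r0: exp(f) + (0)·1 = 0 ⇒ exp(f) = 0
  r1: exp(ℓ) + (1)·1 = 0 ⇒ exp(ℓ) = -1
Π_1 = ℓ^-1 · D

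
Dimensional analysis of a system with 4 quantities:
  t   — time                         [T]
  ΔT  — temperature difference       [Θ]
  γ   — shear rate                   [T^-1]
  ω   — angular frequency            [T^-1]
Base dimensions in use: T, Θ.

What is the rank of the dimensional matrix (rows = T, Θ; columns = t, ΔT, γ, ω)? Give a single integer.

2

Dimensional matrix (T×Θ by t×ΔT×γ×ω):
  T: [ 1  0 -1 -1]
  Θ: [ 0  1  0  0]
Row reduction gives pivot columns t,ΔT; rank = 2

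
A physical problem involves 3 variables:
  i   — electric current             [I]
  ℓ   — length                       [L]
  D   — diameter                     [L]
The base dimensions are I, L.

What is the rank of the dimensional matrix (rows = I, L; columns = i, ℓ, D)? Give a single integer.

Exponent matrix [I,L] × [i,ℓ,D]:
  I: [ 1  0  0]
  L: [ 0  1  1]
RREF → pivots at {i,ℓ} ⇒ r = 2

2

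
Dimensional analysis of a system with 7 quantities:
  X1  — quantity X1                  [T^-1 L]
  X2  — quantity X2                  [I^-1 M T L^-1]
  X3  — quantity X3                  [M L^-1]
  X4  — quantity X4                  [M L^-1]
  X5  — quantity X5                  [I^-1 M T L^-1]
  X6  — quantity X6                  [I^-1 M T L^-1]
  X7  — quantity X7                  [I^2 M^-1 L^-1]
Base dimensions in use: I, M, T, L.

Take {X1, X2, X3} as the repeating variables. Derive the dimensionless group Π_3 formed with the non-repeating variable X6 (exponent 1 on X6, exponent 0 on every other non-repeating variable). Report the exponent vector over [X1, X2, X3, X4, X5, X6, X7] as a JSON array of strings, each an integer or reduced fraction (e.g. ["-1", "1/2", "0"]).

Write exponents as rows I,M,T,L / cols X1,X2,X3,X4,X5,X6,X7:
  I: [ 0 -1  0  0 -1 -1  2]
  M: [ 0  1  1  1  1  1 -1]
  T: [-1  1  0  0  1  1  0]
  L: [ 1 -1 -1 -1 -1 -1 -1]
RREF → pivots at {X1,X2,X3} ⇒ r = 3
Pivot set = {X1,X2,X3}, free = {X4,X5,X6,X7}
RREF:
  r0: [   1    0    0    0    0    0   -2]
  r1: [   0    1    0    0    1    1   -2]
  r2: [   0    0    1    1    0    0    1]
  r3: [   0    0    0    0    0    0    0]
Fix exponent of X6 at 1, X4 at 0, X5 at 0, X7 at 0; solve each RREF row for its pivot's exponent:
  r0: exp(X1) + (0)·1 = 0 ⇒ exp(X1) = 0
  r1: exp(X2) + (1)·1 = 0 ⇒ exp(X2) = -1
  r2: exp(X3) + (0)·1 = 0 ⇒ exp(X3) = 0
Π_3 = X2^-1 · X6

["0", "-1", "0", "0", "0", "1", "0"]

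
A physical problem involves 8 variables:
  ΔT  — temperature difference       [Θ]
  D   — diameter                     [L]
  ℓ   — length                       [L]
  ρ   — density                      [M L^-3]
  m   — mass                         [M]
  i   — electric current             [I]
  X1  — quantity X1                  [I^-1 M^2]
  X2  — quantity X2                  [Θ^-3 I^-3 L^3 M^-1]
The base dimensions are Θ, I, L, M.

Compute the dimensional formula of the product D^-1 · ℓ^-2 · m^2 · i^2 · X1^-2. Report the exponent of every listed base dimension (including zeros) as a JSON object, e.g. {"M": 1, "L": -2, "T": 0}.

{"Θ": 0, "I": 4, "L": -3, "M": -2}

Dimensional matrix (Θ×I×L×M by ΔT×D×ℓ×ρ×m×i×X1×X2):
  Θ: [ 1  0  0  0  0  0  0 -3]
  I: [ 0  0  0  0  0  1 -1 -3]
  L: [ 0  1  1 -3  0  0  0  3]
  M: [ 0  0  0  1  1  0  2 -1]
  [Θ]: (-1)·0+(-2)·0+(2)·0+(2)·0+(-2)·0 = 0
  [I]: (-1)·0+(-2)·0+(2)·0+(2)·1+(-2)·-1 = 4
  [L]: (-1)·1+(-2)·1+(2)·0+(2)·0+(-2)·0 = -3
  [M]: (-1)·0+(-2)·0+(2)·1+(2)·0+(-2)·2 = -2
⇒ I^4 L^-3 M^-2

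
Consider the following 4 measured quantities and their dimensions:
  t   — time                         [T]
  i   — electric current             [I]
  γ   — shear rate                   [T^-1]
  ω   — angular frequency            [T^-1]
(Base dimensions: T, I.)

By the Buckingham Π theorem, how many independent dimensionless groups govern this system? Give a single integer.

Dimensional matrix (T×I by t×i×γ×ω):
  T: [ 1  0 -1 -1]
  I: [ 0  1  0  0]
Row reduction gives pivot columns t,i; rank = 2
4 vars − rank 2 = 2 Π groups

2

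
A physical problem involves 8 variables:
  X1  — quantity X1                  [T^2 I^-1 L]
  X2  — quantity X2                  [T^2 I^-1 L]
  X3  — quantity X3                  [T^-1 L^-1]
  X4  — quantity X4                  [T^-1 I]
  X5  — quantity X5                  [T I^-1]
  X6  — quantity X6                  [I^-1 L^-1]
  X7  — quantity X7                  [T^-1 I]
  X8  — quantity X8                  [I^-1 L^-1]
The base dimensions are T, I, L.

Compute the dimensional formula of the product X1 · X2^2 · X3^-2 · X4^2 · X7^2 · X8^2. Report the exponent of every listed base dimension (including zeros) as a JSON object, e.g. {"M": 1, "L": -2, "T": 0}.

{"T": 4, "I": -1, "L": 3}

Exponent matrix [T,I,L] × [X1,X2,X3,X4,X5,X6,X7,X8]:
  T: [ 2  2 -1 -1  1  0 -1  0]
  I: [-1 -1  0  1 -1 -1  1 -1]
  L: [ 1  1 -1  0  0 -1  0 -1]
  [T]: (1)·2+(2)·2+(-2)·-1+(2)·-1+(2)·-1+(2)·0 = 4
  [I]: (1)·-1+(2)·-1+(-2)·0+(2)·1+(2)·1+(2)·-1 = -1
  [L]: (1)·1+(2)·1+(-2)·-1+(2)·0+(2)·0+(2)·-1 = 3
⇒ T^4 I^-1 L^3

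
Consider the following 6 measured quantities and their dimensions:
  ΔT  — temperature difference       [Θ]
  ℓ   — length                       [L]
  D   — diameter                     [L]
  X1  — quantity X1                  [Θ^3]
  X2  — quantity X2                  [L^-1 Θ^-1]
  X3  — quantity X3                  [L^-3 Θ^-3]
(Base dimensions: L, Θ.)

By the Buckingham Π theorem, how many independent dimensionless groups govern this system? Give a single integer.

4

Write exponents as rows L,Θ / cols ΔT,ℓ,D,X1,X2,X3:
  L: [ 0  1  1  0 -1 -3]
  Θ: [ 1  0  0  3 -1 -3]
RREF → pivots at {ΔT,ℓ} ⇒ r = 2
Π count = n − r = 6 − 2 = 4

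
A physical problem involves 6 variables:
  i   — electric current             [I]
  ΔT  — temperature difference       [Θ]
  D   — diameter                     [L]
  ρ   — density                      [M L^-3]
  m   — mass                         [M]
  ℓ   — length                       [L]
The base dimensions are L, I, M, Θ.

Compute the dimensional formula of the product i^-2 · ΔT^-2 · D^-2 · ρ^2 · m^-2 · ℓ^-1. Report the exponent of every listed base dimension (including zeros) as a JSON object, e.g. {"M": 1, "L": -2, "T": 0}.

{"L": -9, "I": -2, "M": 0, "Θ": -2}

Dimensional matrix (L×I×M×Θ by i×ΔT×D×ρ×m×ℓ):
  L: [ 0  0  1 -3  0  1]
  I: [ 1  0  0  0  0  0]
  M: [ 0  0  0  1  1  0]
  Θ: [ 0  1  0  0  0  0]
  [L]: (-2)·0+(-2)·0+(-2)·1+(2)·-3+(-2)·0+(-1)·1 = -9
  [I]: (-2)·1+(-2)·0+(-2)·0+(2)·0+(-2)·0+(-1)·0 = -2
  [M]: (-2)·0+(-2)·0+(-2)·0+(2)·1+(-2)·1+(-1)·0 = 0
  [Θ]: (-2)·0+(-2)·1+(-2)·0+(2)·0+(-2)·0+(-1)·0 = -2
⇒ L^-9 I^-2 Θ^-2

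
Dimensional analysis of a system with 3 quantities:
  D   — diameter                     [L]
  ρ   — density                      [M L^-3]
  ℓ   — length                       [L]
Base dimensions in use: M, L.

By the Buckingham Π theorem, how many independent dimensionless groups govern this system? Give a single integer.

1

Dimensional matrix (M×L by D×ρ×ℓ):
  M: [ 0  1  0]
  L: [ 1 -3  1]
Echelon form has 2 nonzero rows (pivots: D,ρ)
3 vars − rank 2 = 1 Π group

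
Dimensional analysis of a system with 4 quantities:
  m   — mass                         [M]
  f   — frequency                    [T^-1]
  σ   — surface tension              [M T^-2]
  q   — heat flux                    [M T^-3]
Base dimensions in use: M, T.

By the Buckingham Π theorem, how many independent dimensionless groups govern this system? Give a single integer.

2

Write exponents as rows M,T / cols m,f,σ,q:
  M: [ 1  0  1  1]
  T: [ 0 -1 -2 -3]
Row reduction gives pivot columns m,f; rank = 2
n=4, r=2 ⇒ 2 dimensionless groups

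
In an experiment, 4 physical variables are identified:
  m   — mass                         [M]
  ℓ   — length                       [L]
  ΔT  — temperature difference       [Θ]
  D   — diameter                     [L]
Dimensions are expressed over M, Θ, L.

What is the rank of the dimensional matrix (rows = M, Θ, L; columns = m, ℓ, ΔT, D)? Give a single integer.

Dimensional matrix (M×Θ×L by m×ℓ×ΔT×D):
  M: [ 1  0  0  0]
  Θ: [ 0  0  1  0]
  L: [ 0  1  0  1]
Echelon form has 3 nonzero rows (pivots: m,ℓ,ΔT)

3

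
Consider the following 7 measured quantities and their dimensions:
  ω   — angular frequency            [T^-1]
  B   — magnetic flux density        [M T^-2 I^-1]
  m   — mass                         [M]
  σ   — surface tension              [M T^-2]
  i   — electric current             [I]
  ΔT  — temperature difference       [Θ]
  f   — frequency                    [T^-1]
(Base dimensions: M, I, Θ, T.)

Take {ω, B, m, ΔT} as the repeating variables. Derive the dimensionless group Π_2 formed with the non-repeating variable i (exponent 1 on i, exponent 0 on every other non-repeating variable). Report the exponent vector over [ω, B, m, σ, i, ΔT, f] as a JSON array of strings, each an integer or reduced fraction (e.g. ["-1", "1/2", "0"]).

["-2", "1", "-1", "0", "1", "0", "0"]

Write exponents as rows M,I,Θ,T / cols ω,B,m,σ,i,ΔT,f:
  M: [ 0  1  1  1  0  0  0]
  I: [ 0 -1  0  0  1  0  0]
  Θ: [ 0  0  0  0  0  1  0]
  T: [-1 -2  0 -2  0  0 -1]
RREF → pivots at {ω,B,m,ΔT} ⇒ r = 4
Repeat: ω,B,m,ΔT; free: σ,i,f
RREF:
  r0: [   1    0    0    2    2    0    1]
  r1: [   0    1    0    0   -1    0    0]
  r2: [   0    0    1    1    1    0    0]
  r3: [   0    0    0    0    0    1    0]
Fix exponent of i at 1, σ at 0, f at 0; solve each RREF row for its pivot's exponent:
  r0: exp(ω) + (2)·1 = 0 ⇒ exp(ω) = -2
  r1: exp(B) + (-1)·1 = 0 ⇒ exp(B) = 1
  r2: exp(m) + (1)·1 = 0 ⇒ exp(m) = -1
  r3: exp(ΔT) + (0)·1 = 0 ⇒ exp(ΔT) = 0
Π_2 = ω^-2 · B · m^-1 · i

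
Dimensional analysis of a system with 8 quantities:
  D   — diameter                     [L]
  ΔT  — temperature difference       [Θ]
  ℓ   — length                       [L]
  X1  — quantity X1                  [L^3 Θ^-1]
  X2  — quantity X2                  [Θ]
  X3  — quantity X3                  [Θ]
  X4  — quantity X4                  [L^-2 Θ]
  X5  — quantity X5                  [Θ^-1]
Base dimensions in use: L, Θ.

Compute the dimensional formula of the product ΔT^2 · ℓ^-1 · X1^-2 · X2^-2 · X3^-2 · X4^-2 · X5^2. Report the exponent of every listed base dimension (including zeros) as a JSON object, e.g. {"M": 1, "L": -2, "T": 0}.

Write exponents as rows L,Θ / cols D,ΔT,ℓ,X1,X2,X3,X4,X5:
  L: [ 1  0  1  3  0  0 -2  0]
  Θ: [ 0  1  0 -1  1  1  1 -1]
  [L]: (2)·0+(-1)·1+(-2)·3+(-2)·0+(-2)·0+(-2)·-2+(2)·0 = -3
  [Θ]: (2)·1+(-1)·0+(-2)·-1+(-2)·1+(-2)·1+(-2)·1+(2)·-1 = -4
⇒ L^-3 Θ^-4

{"L": -3, "Θ": -4}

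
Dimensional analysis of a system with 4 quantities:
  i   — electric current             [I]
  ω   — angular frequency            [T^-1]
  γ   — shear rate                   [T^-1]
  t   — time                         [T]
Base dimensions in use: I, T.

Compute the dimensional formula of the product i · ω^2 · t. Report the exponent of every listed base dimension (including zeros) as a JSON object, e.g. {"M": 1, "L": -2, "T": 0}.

Write exponents as rows I,T / cols i,ω,γ,t:
  I: [ 1  0  0  0]
  T: [ 0 -1 -1  1]
  [I]: (1)·1+(2)·0+(1)·0 = 1
  [T]: (1)·0+(2)·-1+(1)·1 = -1
⇒ I T^-1

{"I": 1, "T": -1}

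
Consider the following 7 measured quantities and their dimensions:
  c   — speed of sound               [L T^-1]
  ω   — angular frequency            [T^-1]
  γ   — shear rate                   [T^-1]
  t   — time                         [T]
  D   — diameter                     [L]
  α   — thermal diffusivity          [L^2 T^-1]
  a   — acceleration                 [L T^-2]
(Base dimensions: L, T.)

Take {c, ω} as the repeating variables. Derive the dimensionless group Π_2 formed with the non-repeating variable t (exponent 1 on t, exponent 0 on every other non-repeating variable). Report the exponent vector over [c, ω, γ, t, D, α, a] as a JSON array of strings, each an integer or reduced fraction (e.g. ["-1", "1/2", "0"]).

Exponent matrix [L,T] × [c,ω,γ,t,D,α,a]:
  L: [ 1  0  0  0  1  2  1]
  T: [-1 -1 -1  1  0 -1 -2]
RREF → pivots at {c,ω} ⇒ r = 2
Pivot set = {c,ω}, free = {γ,t,D,α,a}
RREF:
  r0: [   1    0    0    0    1    2    1]
  r1: [   0    1    1   -1   -1   -1    1]
Fix exponent of t at 1, γ at 0, D at 0, α at 0, a at 0; solve each RREF row for its pivot's exponent:
  r0: exp(c) + (0)·1 = 0 ⇒ exp(c) = 0
  r1: exp(ω) + (-1)·1 = 0 ⇒ exp(ω) = 1
Π_2 = ω · t

["0", "1", "0", "1", "0", "0", "0"]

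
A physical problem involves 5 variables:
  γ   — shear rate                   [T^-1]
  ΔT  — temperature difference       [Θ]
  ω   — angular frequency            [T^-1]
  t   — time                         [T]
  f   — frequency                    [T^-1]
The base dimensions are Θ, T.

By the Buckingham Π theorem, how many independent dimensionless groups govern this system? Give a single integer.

Write exponents as rows Θ,T / cols γ,ΔT,ω,t,f:
  Θ: [ 0  1  0  0  0]
  T: [-1  0 -1  1 -1]
Echelon form has 2 nonzero rows (pivots: γ,ΔT)
n=5, r=2 ⇒ 3 dimensionless groups

3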